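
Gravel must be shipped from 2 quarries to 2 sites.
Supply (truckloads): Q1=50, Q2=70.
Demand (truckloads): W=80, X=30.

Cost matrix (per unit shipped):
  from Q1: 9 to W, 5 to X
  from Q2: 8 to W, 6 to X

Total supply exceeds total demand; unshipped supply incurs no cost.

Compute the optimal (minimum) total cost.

800

Optimal allocation:
  Q1–W: 10 × 9 = 90
  Q1–X: 30 × 5 = 150
  Q2–W: 70 × 8 = 560
Total = 90 + 150 + 560 = 800.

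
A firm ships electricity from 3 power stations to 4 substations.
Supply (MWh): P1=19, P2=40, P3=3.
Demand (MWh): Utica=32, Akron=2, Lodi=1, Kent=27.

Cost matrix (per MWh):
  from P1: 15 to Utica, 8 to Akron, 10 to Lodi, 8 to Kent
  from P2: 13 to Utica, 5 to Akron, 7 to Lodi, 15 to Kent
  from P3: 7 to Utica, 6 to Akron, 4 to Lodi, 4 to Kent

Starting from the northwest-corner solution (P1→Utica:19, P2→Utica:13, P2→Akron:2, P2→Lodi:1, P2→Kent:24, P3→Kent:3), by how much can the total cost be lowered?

Current plan cost = 19·15 + 13·13 + 2·5 + 1·7 + 24·15 + 3·4 = 843.
Optimal plan:
  P1→Kent: 19 × 8 = 152
  P2→Utica: 32 × 13 = 416
  P2→Akron: 2 × 5 = 10
  P2→Lodi: 1 × 7 = 7
  P2→Kent: 5 × 15 = 75
  P3→Kent: 3 × 4 = 12
Optimal cost = 672.
Saving = 843 − 672 = 171.

171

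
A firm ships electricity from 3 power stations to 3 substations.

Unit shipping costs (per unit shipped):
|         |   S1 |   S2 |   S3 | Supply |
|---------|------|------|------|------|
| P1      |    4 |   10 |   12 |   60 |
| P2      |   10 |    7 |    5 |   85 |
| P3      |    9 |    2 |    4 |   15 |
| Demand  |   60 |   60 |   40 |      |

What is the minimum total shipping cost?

785

A cheapest plan:
  P1–S1: 60 × 4 = 240
  P2–S2: 45 × 7 = 315
  P2–S3: 40 × 5 = 200
  P3–S2: 15 × 2 = 30
Total = 240 + 315 + 200 + 30 = 785.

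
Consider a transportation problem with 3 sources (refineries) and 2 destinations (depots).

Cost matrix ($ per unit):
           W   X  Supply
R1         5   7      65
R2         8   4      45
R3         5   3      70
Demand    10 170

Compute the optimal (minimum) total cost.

One minimum-cost allocation:
  R1 to W: 10 × $5 = $50
  R1 to X: 55 × $7 = $385
  R2 to X: 45 × $4 = $180
  R3 to X: 70 × $3 = $210
Total = 50 + 385 + 180 + 210 = $825.
(Supply check: R1 ships 65; R2 ships 45; R3 ships 70.)

825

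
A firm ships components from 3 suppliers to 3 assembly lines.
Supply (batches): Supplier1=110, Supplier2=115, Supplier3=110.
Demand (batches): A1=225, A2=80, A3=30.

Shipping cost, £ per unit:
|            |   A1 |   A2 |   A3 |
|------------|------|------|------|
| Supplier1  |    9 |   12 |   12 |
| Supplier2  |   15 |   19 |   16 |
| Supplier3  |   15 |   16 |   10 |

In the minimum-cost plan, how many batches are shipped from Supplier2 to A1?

115

The minimum-cost plan:
  Supplier1->A1: 110 batches
  Supplier2->A1: 115 batches
  Supplier3->A2: 80 batches
  Supplier3->A3: 30 batches
Total cost = £4295.
So Supplier2→A1 carries 115 batches.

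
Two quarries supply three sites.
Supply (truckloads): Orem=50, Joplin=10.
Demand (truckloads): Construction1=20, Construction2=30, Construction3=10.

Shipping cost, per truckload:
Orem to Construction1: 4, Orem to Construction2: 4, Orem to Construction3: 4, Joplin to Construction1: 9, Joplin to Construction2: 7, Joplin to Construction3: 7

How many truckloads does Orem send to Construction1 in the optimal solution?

20

Solving gives:
  Orem to Construction1: 20 × 4 = 80
  Orem to Construction2: 30 × 4 = 120
  Joplin to Construction3: 10 × 7 = 70
Total cost = 270.
So Orem→Construction1 carries 20 truckloads.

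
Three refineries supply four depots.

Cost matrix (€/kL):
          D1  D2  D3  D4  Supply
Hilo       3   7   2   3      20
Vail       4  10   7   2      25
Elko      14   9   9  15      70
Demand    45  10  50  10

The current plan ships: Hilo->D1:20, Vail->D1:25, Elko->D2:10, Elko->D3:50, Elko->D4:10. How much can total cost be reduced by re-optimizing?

30

Current plan cost = 20·3 + 25·4 + 10·9 + 50·9 + 10·15 = €850.
Optimal plan:
  Hilo→D1: 20 kL
  Vail→D1: 15 kL
  Vail→D4: 10 kL
  Elko→D1: 10 kL
  Elko→D2: 10 kL
  Elko→D3: 50 kL
Optimal cost = €820.
Saving = 850 − 820 = €30.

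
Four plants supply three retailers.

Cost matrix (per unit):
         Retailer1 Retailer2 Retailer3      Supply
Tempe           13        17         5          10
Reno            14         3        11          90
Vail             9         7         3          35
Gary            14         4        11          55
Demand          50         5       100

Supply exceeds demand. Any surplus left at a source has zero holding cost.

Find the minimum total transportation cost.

1475

A cheapest plan:
  Tempe–Retailer3: 10 × 5 = 50
  Reno–Retailer1: 50 × 14 = 700
  Reno–Retailer2: 5 × 3 = 15
  Vail–Retailer3: 35 × 3 = 105
  Gary–Retailer3: 55 × 11 = 605
Total = 50 + 700 + 15 + 105 + 605 = 1475.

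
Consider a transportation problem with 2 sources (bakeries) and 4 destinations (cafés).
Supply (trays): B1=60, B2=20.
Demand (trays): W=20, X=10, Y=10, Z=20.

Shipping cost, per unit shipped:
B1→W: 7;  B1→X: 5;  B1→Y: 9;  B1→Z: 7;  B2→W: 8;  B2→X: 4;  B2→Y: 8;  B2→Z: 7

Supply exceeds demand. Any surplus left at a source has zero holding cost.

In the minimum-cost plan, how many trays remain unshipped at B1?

An optimal plan:
  B1–W: 20 trays
  B1–Z: 20 trays
  B2–X: 10 trays
  B2–Y: 10 trays
Total cost = 400.
B1 ships 40 of its 60, leaving 20.

20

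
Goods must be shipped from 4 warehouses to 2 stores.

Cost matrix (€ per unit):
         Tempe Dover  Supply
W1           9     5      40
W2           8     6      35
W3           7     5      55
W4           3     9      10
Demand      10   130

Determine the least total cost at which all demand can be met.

Optimal allocation:
  W1–Dover: 40 units
  W2–Dover: 35 units
  W3–Dover: 55 units
  W4–Tempe: 10 units
Total cost = €715.
(Supply check: W1 ships 40; W2 ships 35; W3 ships 55; W4 ships 10.)

715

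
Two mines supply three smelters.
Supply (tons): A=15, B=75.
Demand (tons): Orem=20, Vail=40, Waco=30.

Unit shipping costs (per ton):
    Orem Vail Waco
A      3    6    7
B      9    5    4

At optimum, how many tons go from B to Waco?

The minimum-cost plan:
  A->Orem: 15 × 3 = 45
  B->Orem: 5 × 9 = 45
  B->Vail: 40 × 5 = 200
  B->Waco: 30 × 4 = 120
Total cost = 410.
So B→Waco carries 30 tons.

30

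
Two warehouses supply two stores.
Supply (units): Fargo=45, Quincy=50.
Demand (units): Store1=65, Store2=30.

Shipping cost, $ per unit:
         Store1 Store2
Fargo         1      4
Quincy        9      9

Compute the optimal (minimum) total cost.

One minimum-cost allocation:
  Fargo->Store1: 45 × $1 = $45
  Quincy->Store1: 20 × $9 = $180
  Quincy->Store2: 30 × $9 = $270
Total = 45 + 180 + 270 = $495.

495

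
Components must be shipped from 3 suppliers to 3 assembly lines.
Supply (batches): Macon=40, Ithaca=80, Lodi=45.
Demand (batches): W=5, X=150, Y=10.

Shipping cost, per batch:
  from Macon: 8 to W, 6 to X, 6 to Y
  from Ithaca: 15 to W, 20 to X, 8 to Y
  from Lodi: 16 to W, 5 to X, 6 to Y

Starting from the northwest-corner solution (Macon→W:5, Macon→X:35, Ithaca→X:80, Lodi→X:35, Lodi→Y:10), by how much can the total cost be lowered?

Current plan cost = 5·8 + 35·6 + 80·20 + 35·5 + 10·6 = 2085.
Optimal plan:
  Macon->X: 40 batches
  Ithaca->W: 5 batches
  Ithaca->X: 65 batches
  Ithaca->Y: 10 batches
  Lodi->X: 45 batches
Optimal cost = 1920.
Saving = 2085 − 1920 = 165.

165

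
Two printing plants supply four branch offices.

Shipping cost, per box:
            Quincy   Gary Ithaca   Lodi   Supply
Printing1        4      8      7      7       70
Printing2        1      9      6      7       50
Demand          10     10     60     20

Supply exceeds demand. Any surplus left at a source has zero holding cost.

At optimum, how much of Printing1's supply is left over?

20

Minimum-cost shipments:
  Printing1→Gary: 10 boxes
  Printing1→Ithaca: 20 boxes
  Printing1→Lodi: 20 boxes
  Printing2→Quincy: 10 boxes
  Printing2→Ithaca: 40 boxes
Total cost = 610.
Printing1 ships 50 of its 70, leaving 20.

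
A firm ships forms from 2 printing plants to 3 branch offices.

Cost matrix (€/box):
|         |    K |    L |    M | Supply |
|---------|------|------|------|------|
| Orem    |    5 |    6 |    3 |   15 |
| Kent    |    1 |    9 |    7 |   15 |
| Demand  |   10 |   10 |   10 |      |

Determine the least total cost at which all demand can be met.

Optimal allocation:
  Orem->L: 5 × €6 = €30
  Orem->M: 10 × €3 = €30
  Kent->K: 10 × €1 = €10
  Kent->L: 5 × €9 = €45
Total = 30 + 30 + 10 + 45 = €115.
(Supply check: Orem ships 15; Kent ships 15.)

115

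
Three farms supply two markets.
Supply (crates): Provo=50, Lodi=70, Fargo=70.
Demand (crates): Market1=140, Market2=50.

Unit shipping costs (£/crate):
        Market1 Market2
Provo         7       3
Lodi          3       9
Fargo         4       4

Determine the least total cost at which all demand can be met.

640

One minimum-cost allocation:
  Provo–Market2: 50 × £3 = £150
  Lodi–Market1: 70 × £3 = £210
  Fargo–Market1: 70 × £4 = £280
Total = 150 + 210 + 280 = £640.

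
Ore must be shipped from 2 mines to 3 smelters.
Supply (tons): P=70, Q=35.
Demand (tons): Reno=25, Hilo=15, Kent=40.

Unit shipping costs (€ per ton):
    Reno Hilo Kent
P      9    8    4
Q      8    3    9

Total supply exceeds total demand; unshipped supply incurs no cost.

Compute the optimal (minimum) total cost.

One minimum-cost allocation:
  P->Reno: 5 × €9 = €45
  P->Kent: 40 × €4 = €160
  Q->Reno: 20 × €8 = €160
  Q->Hilo: 15 × €3 = €45
Total = 45 + 160 + 160 + 45 = €410.

410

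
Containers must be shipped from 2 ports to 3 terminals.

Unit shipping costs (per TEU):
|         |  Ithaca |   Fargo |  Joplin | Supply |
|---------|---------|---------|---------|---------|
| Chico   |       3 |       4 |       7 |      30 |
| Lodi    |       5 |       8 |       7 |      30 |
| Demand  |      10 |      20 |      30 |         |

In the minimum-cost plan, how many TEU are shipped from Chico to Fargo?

The minimum-cost plan:
  Chico–Ithaca: 10 TEU
  Chico–Fargo: 20 TEU
  Lodi–Joplin: 30 TEU
Total cost = 320.
So Chico→Fargo carries 20 TEU.

20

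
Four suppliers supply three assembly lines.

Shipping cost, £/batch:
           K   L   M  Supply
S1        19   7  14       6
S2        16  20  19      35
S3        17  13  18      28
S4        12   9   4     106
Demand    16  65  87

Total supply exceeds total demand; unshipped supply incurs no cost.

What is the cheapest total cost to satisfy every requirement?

An optimal shipping plan:
  S1 to L: 6 × £7 = £42
  S2 to K: 16 × £16 = £256
  S2 to L: 12 × £20 = £240
  S3 to L: 28 × £13 = £364
  S4 to L: 19 × £9 = £171
  S4 to M: 87 × £4 = £348
Total = 42 + 256 + 240 + 364 + 171 + 348 = £1421.
(Supply check: S1 ships 6; S2 ships 28; S3 ships 28; S4 ships 106.)

1421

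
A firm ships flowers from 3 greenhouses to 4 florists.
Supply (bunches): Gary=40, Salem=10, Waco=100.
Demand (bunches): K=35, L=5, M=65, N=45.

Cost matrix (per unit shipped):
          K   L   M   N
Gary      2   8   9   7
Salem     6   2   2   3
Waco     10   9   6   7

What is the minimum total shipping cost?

A cheapest plan:
  Gary–K: 35 × 2 = 70
  Gary–N: 5 × 7 = 35
  Salem–L: 5 × 2 = 10
  Salem–N: 5 × 3 = 15
  Waco–M: 65 × 6 = 390
  Waco–N: 35 × 7 = 245
Total = 70 + 35 + 10 + 15 + 390 + 245 = 765.

765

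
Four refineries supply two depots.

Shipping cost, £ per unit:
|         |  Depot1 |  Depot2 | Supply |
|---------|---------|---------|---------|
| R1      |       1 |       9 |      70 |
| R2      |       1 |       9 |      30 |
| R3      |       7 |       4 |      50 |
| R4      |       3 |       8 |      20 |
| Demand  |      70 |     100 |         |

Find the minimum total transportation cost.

700

An optimal shipping plan:
  R1 to Depot1: 70 × £1 = £70
  R2 to Depot2: 30 × £9 = £270
  R3 to Depot2: 50 × £4 = £200
  R4 to Depot2: 20 × £8 = £160
Total = 70 + 270 + 200 + 160 = £700.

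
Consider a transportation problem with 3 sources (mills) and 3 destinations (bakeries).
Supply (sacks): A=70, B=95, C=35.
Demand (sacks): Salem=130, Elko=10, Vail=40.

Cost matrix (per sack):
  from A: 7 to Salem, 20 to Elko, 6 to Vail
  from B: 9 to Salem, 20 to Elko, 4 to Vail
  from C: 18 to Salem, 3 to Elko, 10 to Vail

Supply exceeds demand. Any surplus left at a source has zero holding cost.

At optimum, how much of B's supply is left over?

An optimal plan:
  A->Salem: 70 × 7 = 490
  B->Salem: 60 × 9 = 540
  B->Vail: 35 × 4 = 140
  C->Elko: 10 × 3 = 30
  C->Vail: 5 × 10 = 50
Total cost = 1250.
B ships 95 of its 95, leaving 0.

0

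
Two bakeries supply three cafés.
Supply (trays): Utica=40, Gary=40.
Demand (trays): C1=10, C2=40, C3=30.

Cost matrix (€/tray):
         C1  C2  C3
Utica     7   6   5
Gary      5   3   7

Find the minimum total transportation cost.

One minimum-cost allocation:
  Utica to C1: 10 trays
  Utica to C3: 30 trays
  Gary to C2: 40 trays
Total cost = €340.

340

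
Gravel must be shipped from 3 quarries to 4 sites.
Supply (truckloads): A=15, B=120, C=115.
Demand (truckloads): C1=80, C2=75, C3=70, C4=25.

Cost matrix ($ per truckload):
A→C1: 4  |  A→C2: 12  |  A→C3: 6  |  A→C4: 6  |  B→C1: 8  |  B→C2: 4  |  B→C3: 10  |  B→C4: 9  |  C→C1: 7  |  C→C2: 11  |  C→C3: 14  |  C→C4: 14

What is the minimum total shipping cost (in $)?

One minimum-cost allocation:
  A–C3: 15 × $6 = $90
  B–C2: 75 × $4 = $300
  B–C3: 20 × $10 = $200
  B–C4: 25 × $9 = $225
  C–C1: 80 × $7 = $560
  C–C3: 35 × $14 = $490
Total = 90 + 300 + 200 + 225 + 560 + 490 = $1865.
(Supply check: A ships 15; B ships 120; C ships 115.)

1865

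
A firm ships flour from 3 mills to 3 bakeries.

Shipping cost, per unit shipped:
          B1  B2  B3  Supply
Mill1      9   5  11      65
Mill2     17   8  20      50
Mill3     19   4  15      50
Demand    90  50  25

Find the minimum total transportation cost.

Optimal allocation:
  Mill1–B1: 40 × 9 = 360
  Mill1–B3: 25 × 11 = 275
  Mill2–B1: 50 × 17 = 850
  Mill3–B2: 50 × 4 = 200
Total = 360 + 275 + 850 + 200 = 1685.
(Supply check: Mill1 ships 65; Mill2 ships 50; Mill3 ships 50.)

1685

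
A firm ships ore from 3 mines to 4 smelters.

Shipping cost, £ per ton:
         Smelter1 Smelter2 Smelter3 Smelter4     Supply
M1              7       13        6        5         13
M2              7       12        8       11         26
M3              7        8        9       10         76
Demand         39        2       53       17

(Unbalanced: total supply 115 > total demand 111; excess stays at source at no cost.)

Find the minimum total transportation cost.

845

Optimal allocation:
  M1 to Smelter4: 13 × £5 = £65
  M2 to Smelter3: 26 × £8 = £208
  M3 to Smelter1: 39 × £7 = £273
  M3 to Smelter2: 2 × £8 = £16
  M3 to Smelter3: 27 × £9 = £243
  M3 to Smelter4: 4 × £10 = £40
Total = 65 + 208 + 273 + 16 + 243 + 40 = £845.
(Supply check: M1 ships 13; M2 ships 26; M3 ships 72.)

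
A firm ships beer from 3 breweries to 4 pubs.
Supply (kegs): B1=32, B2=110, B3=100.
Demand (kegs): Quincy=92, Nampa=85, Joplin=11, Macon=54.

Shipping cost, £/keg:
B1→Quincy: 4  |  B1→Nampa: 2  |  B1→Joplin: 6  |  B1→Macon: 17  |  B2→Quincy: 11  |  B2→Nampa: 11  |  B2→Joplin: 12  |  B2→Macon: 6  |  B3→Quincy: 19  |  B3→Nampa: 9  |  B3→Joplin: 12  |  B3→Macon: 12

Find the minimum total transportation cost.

2033

Optimal allocation:
  B1–Quincy: 32 × £4 = £128
  B2–Quincy: 60 × £11 = £660
  B2–Macon: 50 × £6 = £300
  B3–Nampa: 85 × £9 = £765
  B3–Joplin: 11 × £12 = £132
  B3–Macon: 4 × £12 = £48
Total = 128 + 660 + 300 + 765 + 132 + 48 = £2033.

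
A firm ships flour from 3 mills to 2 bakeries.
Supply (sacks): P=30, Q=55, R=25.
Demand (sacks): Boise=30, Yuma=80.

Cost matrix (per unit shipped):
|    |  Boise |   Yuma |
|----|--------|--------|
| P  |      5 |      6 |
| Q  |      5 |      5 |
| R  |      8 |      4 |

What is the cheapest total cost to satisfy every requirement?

A cheapest plan:
  P->Boise: 30 × 5 = 150
  Q->Yuma: 55 × 5 = 275
  R->Yuma: 25 × 4 = 100
Total = 150 + 275 + 100 = 525.
(Supply check: P ships 30; Q ships 55; R ships 25.)

525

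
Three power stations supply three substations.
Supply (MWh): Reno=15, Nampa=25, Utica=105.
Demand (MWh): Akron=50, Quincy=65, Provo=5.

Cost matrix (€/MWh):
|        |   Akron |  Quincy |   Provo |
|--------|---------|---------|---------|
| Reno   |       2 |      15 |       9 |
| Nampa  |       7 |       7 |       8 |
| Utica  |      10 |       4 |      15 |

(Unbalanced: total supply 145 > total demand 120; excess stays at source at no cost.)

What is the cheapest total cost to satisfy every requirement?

620

A cheapest plan:
  Reno–Akron: 15 × €2 = €30
  Nampa–Akron: 20 × €7 = €140
  Nampa–Provo: 5 × €8 = €40
  Utica–Akron: 15 × €10 = €150
  Utica–Quincy: 65 × €4 = €260
Total = 30 + 140 + 40 + 150 + 260 = €620.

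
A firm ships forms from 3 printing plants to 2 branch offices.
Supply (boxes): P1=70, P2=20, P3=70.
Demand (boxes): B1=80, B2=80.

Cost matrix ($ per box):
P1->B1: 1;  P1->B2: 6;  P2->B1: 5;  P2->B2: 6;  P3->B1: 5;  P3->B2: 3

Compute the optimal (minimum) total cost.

Optimal allocation:
  P1→B1: 70 × $1 = $70
  P2→B1: 10 × $5 = $50
  P2→B2: 10 × $6 = $60
  P3→B2: 70 × $3 = $210
Total = 70 + 50 + 60 + 210 = $390.

390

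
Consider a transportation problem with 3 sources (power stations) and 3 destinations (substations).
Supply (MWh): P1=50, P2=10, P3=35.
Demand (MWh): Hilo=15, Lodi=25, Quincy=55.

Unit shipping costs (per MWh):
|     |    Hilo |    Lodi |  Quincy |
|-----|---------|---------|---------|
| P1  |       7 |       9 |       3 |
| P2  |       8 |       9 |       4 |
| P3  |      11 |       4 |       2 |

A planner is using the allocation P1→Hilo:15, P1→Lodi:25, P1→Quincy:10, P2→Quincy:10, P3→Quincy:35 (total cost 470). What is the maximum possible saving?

Current plan cost = 15·7 + 25·9 + 10·3 + 10·4 + 35·2 = 470.
Optimal plan:
  P1 to Hilo: 5 × 7 = 35
  P1 to Quincy: 45 × 3 = 135
  P2 to Hilo: 10 × 8 = 80
  P3 to Lodi: 25 × 4 = 100
  P3 to Quincy: 10 × 2 = 20
Optimal cost = 370.
Saving = 470 − 370 = 100.

100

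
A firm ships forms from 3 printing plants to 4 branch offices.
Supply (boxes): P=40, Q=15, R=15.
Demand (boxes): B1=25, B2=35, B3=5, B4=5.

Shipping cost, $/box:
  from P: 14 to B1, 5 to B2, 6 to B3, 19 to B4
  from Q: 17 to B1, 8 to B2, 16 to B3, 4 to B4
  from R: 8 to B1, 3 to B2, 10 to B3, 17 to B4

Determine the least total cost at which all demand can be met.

Optimal allocation:
  P->B2: 35 × $5 = $175
  P->B3: 5 × $6 = $30
  Q->B1: 10 × $17 = $170
  Q->B4: 5 × $4 = $20
  R->B1: 15 × $8 = $120
Total = 175 + 30 + 170 + 20 + 120 = $515.

515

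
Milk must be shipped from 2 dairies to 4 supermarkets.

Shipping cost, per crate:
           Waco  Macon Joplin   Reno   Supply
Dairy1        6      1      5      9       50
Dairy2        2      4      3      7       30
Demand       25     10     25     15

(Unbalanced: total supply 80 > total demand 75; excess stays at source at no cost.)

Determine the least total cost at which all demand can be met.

Optimal allocation:
  Dairy1→Macon: 10 × 1 = 10
  Dairy1→Joplin: 25 × 5 = 125
  Dairy1→Reno: 10 × 9 = 90
  Dairy2→Waco: 25 × 2 = 50
  Dairy2→Reno: 5 × 7 = 35
Total = 10 + 125 + 90 + 50 + 35 = 310.

310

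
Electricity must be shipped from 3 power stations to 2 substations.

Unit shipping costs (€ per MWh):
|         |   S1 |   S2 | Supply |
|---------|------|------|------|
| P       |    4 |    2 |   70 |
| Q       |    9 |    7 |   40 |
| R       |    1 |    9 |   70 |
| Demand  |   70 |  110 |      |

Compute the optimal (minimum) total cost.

490

Optimal allocation:
  P→S2: 70 × €2 = €140
  Q→S2: 40 × €7 = €280
  R→S1: 70 × €1 = €70
Total = 140 + 280 + 70 = €490.
(Supply check: P ships 70; Q ships 40; R ships 70.)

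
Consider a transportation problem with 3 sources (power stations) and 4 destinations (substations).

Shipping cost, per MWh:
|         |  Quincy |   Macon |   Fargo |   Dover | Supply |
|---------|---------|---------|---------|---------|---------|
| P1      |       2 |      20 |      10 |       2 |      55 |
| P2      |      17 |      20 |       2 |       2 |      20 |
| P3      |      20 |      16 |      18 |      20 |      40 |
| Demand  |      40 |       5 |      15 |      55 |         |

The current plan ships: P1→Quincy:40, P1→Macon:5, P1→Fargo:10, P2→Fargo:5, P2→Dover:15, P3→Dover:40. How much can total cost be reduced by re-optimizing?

Current plan cost = 40·2 + 5·20 + 10·10 + 5·2 + 15·2 + 40·20 = 1120.
Optimal plan:
  P1->Quincy: 20 × 2 = 40
  P1->Dover: 35 × 2 = 70
  P2->Dover: 20 × 2 = 40
  P3->Quincy: 20 × 20 = 400
  P3->Macon: 5 × 16 = 80
  P3->Fargo: 15 × 18 = 270
Optimal cost = 900.
Saving = 1120 − 900 = 220.

220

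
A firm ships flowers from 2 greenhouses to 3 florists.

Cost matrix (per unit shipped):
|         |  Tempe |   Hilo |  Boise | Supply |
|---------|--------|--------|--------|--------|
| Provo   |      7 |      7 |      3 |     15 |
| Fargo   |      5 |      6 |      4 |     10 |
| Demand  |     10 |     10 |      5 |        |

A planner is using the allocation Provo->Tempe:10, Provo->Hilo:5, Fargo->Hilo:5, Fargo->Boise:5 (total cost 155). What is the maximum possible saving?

20

Current plan cost = 10·7 + 5·7 + 5·6 + 5·4 = 155.
Optimal plan:
  Provo to Hilo: 10 × 7 = 70
  Provo to Boise: 5 × 3 = 15
  Fargo to Tempe: 10 × 5 = 50
Optimal cost = 135.
Saving = 155 − 135 = 20.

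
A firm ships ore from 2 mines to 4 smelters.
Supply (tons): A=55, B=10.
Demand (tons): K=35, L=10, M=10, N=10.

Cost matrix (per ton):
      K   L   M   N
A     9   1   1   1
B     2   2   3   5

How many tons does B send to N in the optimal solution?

0

Optimal shipments:
  A→K: 25 × 9 = 225
  A→L: 10 × 1 = 10
  A→M: 10 × 1 = 10
  A→N: 10 × 1 = 10
  B→K: 10 × 2 = 20
Total cost = 275.
The route B→N is not used.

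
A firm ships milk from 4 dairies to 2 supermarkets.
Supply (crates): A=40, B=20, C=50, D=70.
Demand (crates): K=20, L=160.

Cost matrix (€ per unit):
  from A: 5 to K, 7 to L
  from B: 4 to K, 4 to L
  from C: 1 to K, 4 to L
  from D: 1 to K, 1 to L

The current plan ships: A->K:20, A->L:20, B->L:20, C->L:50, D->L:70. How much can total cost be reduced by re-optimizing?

Current plan cost = 20·5 + 20·7 + 20·4 + 50·4 + 70·1 = €590.
Optimal plan:
  A→L: 40 crates
  B→L: 20 crates
  C→K: 20 crates
  C→L: 30 crates
  D→L: 70 crates
Optimal cost = €570.
Saving = 590 − 570 = €20.

20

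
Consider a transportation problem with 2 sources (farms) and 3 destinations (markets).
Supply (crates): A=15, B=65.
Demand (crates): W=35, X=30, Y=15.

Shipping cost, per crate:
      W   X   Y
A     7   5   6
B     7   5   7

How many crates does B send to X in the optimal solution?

30

Solving gives:
  A->Y: 15 × 6 = 90
  B->W: 35 × 7 = 245
  B->X: 30 × 5 = 150
Total cost = 485.
So B→X carries 30 crates.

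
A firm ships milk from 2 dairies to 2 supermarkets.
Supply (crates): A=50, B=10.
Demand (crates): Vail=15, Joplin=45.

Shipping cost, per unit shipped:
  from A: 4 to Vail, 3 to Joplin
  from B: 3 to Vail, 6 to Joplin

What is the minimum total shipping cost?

185

An optimal shipping plan:
  A–Vail: 5 × 4 = 20
  A–Joplin: 45 × 3 = 135
  B–Vail: 10 × 3 = 30
Total = 20 + 135 + 30 = 185.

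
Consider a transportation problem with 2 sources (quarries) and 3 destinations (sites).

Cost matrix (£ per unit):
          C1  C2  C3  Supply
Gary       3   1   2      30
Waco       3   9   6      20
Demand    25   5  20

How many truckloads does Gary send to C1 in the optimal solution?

The minimum-cost plan:
  Gary–C1: 5 × £3 = £15
  Gary–C2: 5 × £1 = £5
  Gary–C3: 20 × £2 = £40
  Waco–C1: 20 × £3 = £60
Total cost = £120.
So Gary→C1 carries 5 truckloads.

5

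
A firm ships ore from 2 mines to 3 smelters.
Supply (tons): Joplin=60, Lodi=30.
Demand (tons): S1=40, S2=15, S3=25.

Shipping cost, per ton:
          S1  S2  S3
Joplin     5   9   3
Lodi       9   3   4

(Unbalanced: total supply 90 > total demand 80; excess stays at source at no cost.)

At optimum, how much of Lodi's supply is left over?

An optimal plan:
  Joplin→S1: 40 × 5 = 200
  Joplin→S3: 20 × 3 = 60
  Lodi→S2: 15 × 3 = 45
  Lodi→S3: 5 × 4 = 20
Total cost = 325.
Lodi ships 20 of its 30, leaving 10.

10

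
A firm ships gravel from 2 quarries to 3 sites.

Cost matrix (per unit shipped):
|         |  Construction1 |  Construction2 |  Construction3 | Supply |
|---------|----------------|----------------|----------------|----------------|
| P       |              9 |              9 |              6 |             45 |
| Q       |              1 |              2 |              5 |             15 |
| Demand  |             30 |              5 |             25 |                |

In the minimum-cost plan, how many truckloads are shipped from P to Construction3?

The minimum-cost plan:
  P->Construction1: 15 × 9 = 135
  P->Construction2: 5 × 9 = 45
  P->Construction3: 25 × 6 = 150
  Q->Construction1: 15 × 1 = 15
Total cost = 345.
So P→Construction3 carries 25 truckloads.

25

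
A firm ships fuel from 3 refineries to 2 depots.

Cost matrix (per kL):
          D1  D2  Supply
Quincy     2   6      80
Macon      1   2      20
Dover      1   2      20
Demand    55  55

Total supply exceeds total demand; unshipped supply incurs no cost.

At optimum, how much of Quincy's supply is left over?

Minimum-cost shipments:
  Quincy→D1: 55 kL
  Quincy→D2: 15 kL
  Macon→D2: 20 kL
  Dover→D2: 20 kL
Total cost = 280.
Quincy ships 70 of its 80, leaving 10.

10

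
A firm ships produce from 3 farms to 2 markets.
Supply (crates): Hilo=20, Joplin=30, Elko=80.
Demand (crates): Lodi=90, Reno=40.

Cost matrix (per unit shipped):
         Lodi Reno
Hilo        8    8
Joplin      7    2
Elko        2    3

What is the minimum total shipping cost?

One minimum-cost allocation:
  Hilo→Lodi: 10 × 8 = 80
  Hilo→Reno: 10 × 8 = 80
  Joplin→Reno: 30 × 2 = 60
  Elko→Lodi: 80 × 2 = 160
Total = 80 + 80 + 60 + 160 = 380.

380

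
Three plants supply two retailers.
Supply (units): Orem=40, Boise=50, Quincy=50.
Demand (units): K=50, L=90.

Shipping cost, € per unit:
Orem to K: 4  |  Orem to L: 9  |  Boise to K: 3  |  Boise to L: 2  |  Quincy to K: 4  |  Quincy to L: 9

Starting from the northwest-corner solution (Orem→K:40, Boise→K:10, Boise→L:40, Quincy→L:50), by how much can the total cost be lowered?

60

Current plan cost = 40·4 + 10·3 + 40·2 + 50·9 = €720.
Optimal plan:
  Orem to K: 40 × €4 = €160
  Boise to L: 50 × €2 = €100
  Quincy to K: 10 × €4 = €40
  Quincy to L: 40 × €9 = €360
Optimal cost = €660.
Saving = 720 − 660 = €60.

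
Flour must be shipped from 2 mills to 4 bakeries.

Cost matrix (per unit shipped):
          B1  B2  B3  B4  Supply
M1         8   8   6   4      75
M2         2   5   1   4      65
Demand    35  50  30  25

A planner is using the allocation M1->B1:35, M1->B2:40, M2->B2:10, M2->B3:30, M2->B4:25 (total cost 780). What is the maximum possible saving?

Current plan cost = 35·8 + 40·8 + 10·5 + 30·1 + 25·4 = 780.
Optimal plan:
  M1→B2: 50 × 8 = 400
  M1→B4: 25 × 4 = 100
  M2→B1: 35 × 2 = 70
  M2→B3: 30 × 1 = 30
Optimal cost = 600.
Saving = 780 − 600 = 180.

180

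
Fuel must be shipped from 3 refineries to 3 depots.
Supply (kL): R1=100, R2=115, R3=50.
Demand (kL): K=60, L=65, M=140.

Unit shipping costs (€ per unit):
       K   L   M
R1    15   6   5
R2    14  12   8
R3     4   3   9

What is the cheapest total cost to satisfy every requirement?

1745

A cheapest plan:
  R1–L: 65 × €6 = €390
  R1–M: 35 × €5 = €175
  R2–K: 10 × €14 = €140
  R2–M: 105 × €8 = €840
  R3–K: 50 × €4 = €200
Total = 390 + 175 + 140 + 840 + 200 = €1745.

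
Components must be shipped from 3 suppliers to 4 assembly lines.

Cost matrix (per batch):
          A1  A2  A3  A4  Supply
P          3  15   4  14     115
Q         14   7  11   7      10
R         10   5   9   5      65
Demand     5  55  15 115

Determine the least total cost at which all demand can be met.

One minimum-cost allocation:
  P->A1: 5 × 3 = 15
  P->A3: 15 × 4 = 60
  P->A4: 95 × 14 = 1330
  Q->A2: 10 × 7 = 70
  R->A2: 45 × 5 = 225
  R->A4: 20 × 5 = 100
Total = 15 + 60 + 1330 + 70 + 225 + 100 = 1800.
(Supply check: P ships 115; Q ships 10; R ships 65.)

1800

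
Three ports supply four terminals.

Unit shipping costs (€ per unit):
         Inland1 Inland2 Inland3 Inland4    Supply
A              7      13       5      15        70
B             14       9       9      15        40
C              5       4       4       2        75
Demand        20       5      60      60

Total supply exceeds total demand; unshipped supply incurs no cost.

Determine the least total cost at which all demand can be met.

560

An optimal shipping plan:
  A–Inland1: 10 × €7 = €70
  A–Inland3: 60 × €5 = €300
  C–Inland1: 10 × €5 = €50
  C–Inland2: 5 × €4 = €20
  C–Inland4: 60 × €2 = €120
Total = 70 + 300 + 50 + 20 + 120 = €560.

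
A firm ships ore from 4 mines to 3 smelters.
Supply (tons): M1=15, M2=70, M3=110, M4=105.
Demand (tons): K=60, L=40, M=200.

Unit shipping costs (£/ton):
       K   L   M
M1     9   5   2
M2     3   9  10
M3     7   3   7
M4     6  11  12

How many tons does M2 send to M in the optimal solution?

10

Optimal shipments:
  M1–M: 15 × £2 = £30
  M2–K: 60 × £3 = £180
  M2–M: 10 × £10 = £100
  M3–L: 40 × £3 = £120
  M3–M: 70 × £7 = £490
  M4–M: 105 × £12 = £1260
Total cost = £2180.
So M2→M carries 10 tons.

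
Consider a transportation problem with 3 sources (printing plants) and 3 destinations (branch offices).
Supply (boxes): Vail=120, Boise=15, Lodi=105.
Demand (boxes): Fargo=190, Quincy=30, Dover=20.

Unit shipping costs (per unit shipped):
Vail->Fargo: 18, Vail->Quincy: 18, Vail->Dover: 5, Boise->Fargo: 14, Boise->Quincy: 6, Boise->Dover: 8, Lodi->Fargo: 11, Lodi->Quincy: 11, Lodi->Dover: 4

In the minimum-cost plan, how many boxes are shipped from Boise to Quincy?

15

Optimal shipments:
  Vail->Fargo: 85 × 18 = 1530
  Vail->Quincy: 15 × 18 = 270
  Vail->Dover: 20 × 5 = 100
  Boise->Quincy: 15 × 6 = 90
  Lodi->Fargo: 105 × 11 = 1155
Total cost = 3145.
So Boise→Quincy carries 15 boxes.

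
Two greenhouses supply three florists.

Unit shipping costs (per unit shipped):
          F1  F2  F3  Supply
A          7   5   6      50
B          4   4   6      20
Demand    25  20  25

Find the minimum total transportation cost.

365

A cheapest plan:
  A–F1: 5 bunches
  A–F2: 20 bunches
  A–F3: 25 bunches
  B–F1: 20 bunches
Total cost = 365.
(Supply check: A ships 50; B ships 20.)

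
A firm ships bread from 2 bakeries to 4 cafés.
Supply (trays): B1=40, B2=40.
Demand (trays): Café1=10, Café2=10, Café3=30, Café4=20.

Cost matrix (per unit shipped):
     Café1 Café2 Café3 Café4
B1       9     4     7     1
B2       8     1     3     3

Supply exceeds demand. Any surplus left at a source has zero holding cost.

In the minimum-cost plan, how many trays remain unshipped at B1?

10

An optimal plan:
  B1 to Café1: 10 × 9 = 90
  B1 to Café4: 20 × 1 = 20
  B2 to Café2: 10 × 1 = 10
  B2 to Café3: 30 × 3 = 90
Total cost = 210.
B1 ships 30 of its 40, leaving 10.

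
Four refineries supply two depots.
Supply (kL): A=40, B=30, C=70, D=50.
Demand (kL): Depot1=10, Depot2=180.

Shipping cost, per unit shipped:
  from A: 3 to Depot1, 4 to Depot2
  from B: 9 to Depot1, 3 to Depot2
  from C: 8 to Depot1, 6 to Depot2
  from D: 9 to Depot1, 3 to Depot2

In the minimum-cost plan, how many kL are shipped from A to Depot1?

10

The minimum-cost plan:
  A–Depot1: 10 × 3 = 30
  A–Depot2: 30 × 4 = 120
  B–Depot2: 30 × 3 = 90
  C–Depot2: 70 × 6 = 420
  D–Depot2: 50 × 3 = 150
Total cost = 810.
So A→Depot1 carries 10 kL.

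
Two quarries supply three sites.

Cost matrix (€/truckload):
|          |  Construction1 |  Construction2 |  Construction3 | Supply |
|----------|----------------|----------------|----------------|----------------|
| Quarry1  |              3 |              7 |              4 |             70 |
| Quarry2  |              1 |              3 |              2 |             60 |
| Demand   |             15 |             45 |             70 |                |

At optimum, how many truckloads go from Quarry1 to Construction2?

0

The minimum-cost plan:
  Quarry1 to Construction1: 15 × €3 = €45
  Quarry1 to Construction3: 55 × €4 = €220
  Quarry2 to Construction2: 45 × €3 = €135
  Quarry2 to Construction3: 15 × €2 = €30
Total cost = €430.
The route Quarry1→Construction2 is not used.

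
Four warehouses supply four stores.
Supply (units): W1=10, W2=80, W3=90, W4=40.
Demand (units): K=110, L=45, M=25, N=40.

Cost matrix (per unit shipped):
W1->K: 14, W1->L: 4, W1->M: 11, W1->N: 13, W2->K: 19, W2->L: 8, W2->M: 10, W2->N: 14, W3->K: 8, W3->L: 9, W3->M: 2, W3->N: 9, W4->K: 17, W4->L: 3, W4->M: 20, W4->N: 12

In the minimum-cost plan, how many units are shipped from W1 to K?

10

Optimal shipments:
  W1→K: 10 × 14 = 140
  W2→K: 10 × 19 = 190
  W2→L: 5 × 8 = 40
  W2→M: 25 × 10 = 250
  W2→N: 40 × 14 = 560
  W3→K: 90 × 8 = 720
  W4→L: 40 × 3 = 120
Total cost = 2020.
So W1→K carries 10 units.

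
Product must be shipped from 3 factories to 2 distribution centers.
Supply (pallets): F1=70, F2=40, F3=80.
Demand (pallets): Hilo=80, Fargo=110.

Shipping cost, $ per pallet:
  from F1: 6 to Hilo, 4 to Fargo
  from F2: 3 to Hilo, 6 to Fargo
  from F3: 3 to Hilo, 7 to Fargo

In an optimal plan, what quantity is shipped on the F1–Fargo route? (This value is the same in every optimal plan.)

70

Solving gives:
  F1→Fargo: 70 × $4 = $280
  F2→Fargo: 40 × $6 = $240
  F3→Hilo: 80 × $3 = $240
Total cost = $760.
So F1→Fargo carries 70 pallets.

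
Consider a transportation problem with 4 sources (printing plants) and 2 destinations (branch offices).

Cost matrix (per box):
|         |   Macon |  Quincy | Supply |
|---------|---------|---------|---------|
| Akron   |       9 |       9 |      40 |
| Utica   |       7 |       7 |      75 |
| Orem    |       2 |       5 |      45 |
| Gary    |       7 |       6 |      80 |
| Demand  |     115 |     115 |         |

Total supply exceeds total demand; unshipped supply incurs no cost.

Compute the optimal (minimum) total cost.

1365

One minimum-cost allocation:
  Akron to Quincy: 30 × 9 = 270
  Utica to Macon: 70 × 7 = 490
  Utica to Quincy: 5 × 7 = 35
  Orem to Macon: 45 × 2 = 90
  Gary to Quincy: 80 × 6 = 480
Total = 270 + 490 + 35 + 90 + 480 = 1365.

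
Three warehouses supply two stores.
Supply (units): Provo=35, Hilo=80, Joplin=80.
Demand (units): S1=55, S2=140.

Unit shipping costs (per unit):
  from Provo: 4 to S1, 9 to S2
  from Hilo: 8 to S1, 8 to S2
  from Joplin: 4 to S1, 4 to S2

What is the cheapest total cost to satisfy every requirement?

1100

A cheapest plan:
  Provo–S1: 35 units
  Hilo–S1: 20 units
  Hilo–S2: 60 units
  Joplin–S2: 80 units
Total cost = 1100.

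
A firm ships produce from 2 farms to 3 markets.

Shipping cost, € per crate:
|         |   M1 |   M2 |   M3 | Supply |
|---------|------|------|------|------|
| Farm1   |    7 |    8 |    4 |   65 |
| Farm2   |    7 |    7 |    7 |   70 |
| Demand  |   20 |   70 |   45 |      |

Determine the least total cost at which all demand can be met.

810

A cheapest plan:
  Farm1–M1: 20 crates
  Farm1–M3: 45 crates
  Farm2–M2: 70 crates
Total cost = €810.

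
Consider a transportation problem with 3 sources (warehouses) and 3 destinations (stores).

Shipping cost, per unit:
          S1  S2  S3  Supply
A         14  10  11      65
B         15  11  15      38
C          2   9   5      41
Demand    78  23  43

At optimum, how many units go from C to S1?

41

Optimal shipments:
  A to S2: 22 × 10 = 220
  A to S3: 43 × 11 = 473
  B to S1: 37 × 15 = 555
  B to S2: 1 × 11 = 11
  C to S1: 41 × 2 = 82
Total cost = 1341.
So C→S1 carries 41 units.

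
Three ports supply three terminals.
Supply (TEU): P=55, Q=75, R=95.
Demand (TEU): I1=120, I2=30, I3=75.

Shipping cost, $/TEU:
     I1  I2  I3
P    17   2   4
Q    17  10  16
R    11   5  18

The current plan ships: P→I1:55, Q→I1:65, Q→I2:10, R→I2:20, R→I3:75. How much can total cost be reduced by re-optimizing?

1280

Current plan cost = 55·17 + 65·17 + 10·10 + 20·5 + 75·18 = $3590.
Optimal plan:
  P->I3: 55 × $4 = $220
  Q->I1: 25 × $17 = $425
  Q->I2: 30 × $10 = $300
  Q->I3: 20 × $16 = $320
  R->I1: 95 × $11 = $1045
Optimal cost = $2310.
Saving = 3590 − 2310 = $1280.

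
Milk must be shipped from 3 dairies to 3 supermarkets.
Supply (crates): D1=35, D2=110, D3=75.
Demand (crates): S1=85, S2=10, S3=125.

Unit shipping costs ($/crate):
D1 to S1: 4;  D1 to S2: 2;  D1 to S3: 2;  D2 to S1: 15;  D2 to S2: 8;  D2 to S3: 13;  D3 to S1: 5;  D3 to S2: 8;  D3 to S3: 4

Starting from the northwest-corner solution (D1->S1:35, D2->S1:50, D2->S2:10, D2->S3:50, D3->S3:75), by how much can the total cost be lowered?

75

Current plan cost = 35·4 + 50·15 + 10·8 + 50·13 + 75·4 = $1920.
Optimal plan:
  D1–S3: 35 × $2 = $70
  D2–S1: 10 × $15 = $150
  D2–S2: 10 × $8 = $80
  D2–S3: 90 × $13 = $1170
  D3–S1: 75 × $5 = $375
Optimal cost = $1845.
Saving = 1920 − 1845 = $75.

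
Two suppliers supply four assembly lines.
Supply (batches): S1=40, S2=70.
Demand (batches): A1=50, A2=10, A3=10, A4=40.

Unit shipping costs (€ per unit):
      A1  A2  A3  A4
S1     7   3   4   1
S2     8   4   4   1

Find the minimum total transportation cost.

Optimal allocation:
  S1->A1: 40 × €7 = €280
  S2->A1: 10 × €8 = €80
  S2->A2: 10 × €4 = €40
  S2->A3: 10 × €4 = €40
  S2->A4: 40 × €1 = €40
Total = 280 + 80 + 40 + 40 + 40 = €480.

480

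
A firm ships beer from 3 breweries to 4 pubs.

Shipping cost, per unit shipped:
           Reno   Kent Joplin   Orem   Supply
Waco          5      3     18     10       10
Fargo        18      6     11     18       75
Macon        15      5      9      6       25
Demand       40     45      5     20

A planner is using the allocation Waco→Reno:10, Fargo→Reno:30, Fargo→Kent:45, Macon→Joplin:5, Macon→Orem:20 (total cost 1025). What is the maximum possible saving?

Current plan cost = 10·5 + 30·18 + 45·6 + 5·9 + 20·6 = 1025.
Optimal plan:
  Waco–Reno: 10 kegs
  Fargo–Reno: 25 kegs
  Fargo–Kent: 45 kegs
  Fargo–Joplin: 5 kegs
  Macon–Reno: 5 kegs
  Macon–Orem: 20 kegs
Optimal cost = 1020.
Saving = 1025 − 1020 = 5.

5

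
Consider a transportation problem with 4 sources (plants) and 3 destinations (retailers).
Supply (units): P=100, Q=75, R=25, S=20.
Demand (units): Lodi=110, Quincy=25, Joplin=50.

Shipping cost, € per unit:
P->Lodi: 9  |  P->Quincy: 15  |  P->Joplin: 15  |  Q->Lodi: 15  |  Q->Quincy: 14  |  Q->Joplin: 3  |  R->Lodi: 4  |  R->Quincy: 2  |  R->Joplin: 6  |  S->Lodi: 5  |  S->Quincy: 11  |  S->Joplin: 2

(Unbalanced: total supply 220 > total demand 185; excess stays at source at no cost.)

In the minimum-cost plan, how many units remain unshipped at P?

Minimum-cost shipments:
  P–Lodi: 90 × €9 = €810
  Q–Joplin: 50 × €3 = €150
  R–Quincy: 25 × €2 = €50
  S–Lodi: 20 × €5 = €100
Total cost = €1110.
P ships 90 of its 100, leaving 10.

10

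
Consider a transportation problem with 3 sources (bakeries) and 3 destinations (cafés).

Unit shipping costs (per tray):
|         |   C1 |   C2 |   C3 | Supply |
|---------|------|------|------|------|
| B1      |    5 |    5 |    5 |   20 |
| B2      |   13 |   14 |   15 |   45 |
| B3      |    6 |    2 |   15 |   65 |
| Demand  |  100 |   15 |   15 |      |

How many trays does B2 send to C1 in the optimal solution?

The minimum-cost plan:
  B1–C1: 5 × 5 = 25
  B1–C3: 15 × 5 = 75
  B2–C1: 45 × 13 = 585
  B3–C1: 50 × 6 = 300
  B3–C2: 15 × 2 = 30
Total cost = 1015.
So B2→C1 carries 45 trays.

45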